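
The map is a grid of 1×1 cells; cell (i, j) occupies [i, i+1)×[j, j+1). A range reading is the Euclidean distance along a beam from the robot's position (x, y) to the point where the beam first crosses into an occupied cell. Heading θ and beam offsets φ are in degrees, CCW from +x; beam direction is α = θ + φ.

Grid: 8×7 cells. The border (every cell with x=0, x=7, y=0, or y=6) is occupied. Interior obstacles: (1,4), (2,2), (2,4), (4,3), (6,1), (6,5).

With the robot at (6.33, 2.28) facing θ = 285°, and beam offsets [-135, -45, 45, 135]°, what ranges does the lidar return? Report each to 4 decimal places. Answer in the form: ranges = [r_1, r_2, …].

ranges = [1.5358, 0.3233, 0.5600, 1.3400]

beam 1: φ=-135°, α=150°
  dir = (cos 150°, sin 150°) = (-0.8660, 0.5000); from cell (6,2)
  next x-line at t=0.3811, next y-line at t=1.4400; Δt_x=1.1547, Δt_y=2.0000
    x: enter (5,2) at t=0.3811
    y: enter (5,3) at t=1.4400
    x: enter (4,3) at t=1.5358 ← occupied
  → r_1 = 1.5358
beam 2: φ=-45°, α=240°
  dir = (cos 240°, sin 240°) = (-0.5000, -0.8660); from cell (6,2)
  next x-line at t=0.6600, next y-line at t=0.3233; Δt_x=2.0000, Δt_y=1.1547
    y: enter (6,1) at t=0.3233 ← occupied
  → r_2 = 0.3233
beam 3: φ=45°, α=330°
  dir = (cos 330°, sin 330°) = (0.8660, -0.5000); from cell (6,2)
  next x-line at t=0.7736, next y-line at t=0.5600; Δt_x=1.1547, Δt_y=2.0000
    y: enter (6,1) at t=0.5600 ← occupied
  → r_3 = 0.5600
beam 4: φ=135°, α=60°
  dir = (cos 60°, sin 60°) = (0.5000, 0.8660); from cell (6,2)
  next x-line at t=1.3400, next y-line at t=0.8314; Δt_x=2.0000, Δt_y=1.1547
    y: enter (6,3) at t=0.8314
    x: enter (7,3) at t=1.3400 ← occupied
  → r_4 = 1.3400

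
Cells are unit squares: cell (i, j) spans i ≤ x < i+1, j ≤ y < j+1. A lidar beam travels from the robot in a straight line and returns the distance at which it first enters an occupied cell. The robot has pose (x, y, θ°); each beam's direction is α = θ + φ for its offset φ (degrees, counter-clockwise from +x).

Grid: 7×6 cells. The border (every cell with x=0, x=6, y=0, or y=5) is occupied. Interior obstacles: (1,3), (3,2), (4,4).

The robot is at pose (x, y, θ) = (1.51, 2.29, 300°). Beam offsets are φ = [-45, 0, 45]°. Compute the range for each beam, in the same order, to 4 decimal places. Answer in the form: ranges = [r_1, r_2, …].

beam 1: φ=-45°, α=255°
  direction (-0.2588, -0.9659); cell (1,2); t to first gridline: x 1.9705, y 0.3002 (then +3.8637 / +1.0353)
    (1,1) via y @ 0.3002
    (1,0) via y @ 1.3355  # hit
  → r_1 = 1.3355
beam 2: φ=0°, α=300°
  direction (0.5000, -0.8660); cell (1,2); t to first gridline: x 0.9800, y 0.3349 (then +2.0000 / +1.1547)
    (1,1) via y @ 0.3349
    (2,1) via x @ 0.9800
    (2,0) via y @ 1.4896  # hit
  → r_2 = 1.4896
beam 3: φ=45°, α=345°
  direction (0.9659, -0.2588); cell (1,2); t to first gridline: x 0.5073, y 1.1205 (then +1.0353 / +3.8637)
    (2,2) via x @ 0.5073
    (2,1) via y @ 1.1205
    (3,1) via x @ 1.5426
    (4,1) via x @ 2.5778
    (5,1) via x @ 3.6131
    (6,1) via x @ 4.6484  # hit
  → r_3 = 4.6484

ranges = [1.3355, 1.4896, 4.6484]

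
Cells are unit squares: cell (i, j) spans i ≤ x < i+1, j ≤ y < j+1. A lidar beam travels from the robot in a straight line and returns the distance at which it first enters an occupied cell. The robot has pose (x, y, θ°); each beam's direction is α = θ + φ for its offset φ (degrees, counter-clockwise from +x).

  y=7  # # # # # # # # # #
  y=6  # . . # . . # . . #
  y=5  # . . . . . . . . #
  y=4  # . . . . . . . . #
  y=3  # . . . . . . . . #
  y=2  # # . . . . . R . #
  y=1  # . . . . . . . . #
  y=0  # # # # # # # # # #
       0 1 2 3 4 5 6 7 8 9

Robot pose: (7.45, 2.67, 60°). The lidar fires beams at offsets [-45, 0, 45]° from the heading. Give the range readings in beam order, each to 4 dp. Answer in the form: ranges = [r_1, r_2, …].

ranges = [1.6047, 3.1000, 3.4475]

beam 1: φ=-45°, α=15°
  d=(0.9659,0.2588)  start (7,2)  tX=0.5694 tY=1.2750  stride 1/|dx|=1.0353 1/|dy|=3.8637
    cross x-line → (8,2), t=0.5694
    cross y-line → (8,3), t=1.2750
    cross x-line → (9,3), t=1.6047 (wall)
  → r_1 = 1.6047
beam 2: φ=0°, α=60°
  d=(0.5000,0.8660)  start (7,2)  tX=1.1000 tY=0.3811  stride 1/|dx|=2.0000 1/|dy|=1.1547
    cross y-line → (7,3), t=0.3811
    cross x-line → (8,3), t=1.1000
    cross y-line → (8,4), t=1.5358
    cross y-line → (8,5), t=2.6905
    cross x-line → (9,5), t=3.1000 (wall)
  → r_2 = 3.1000
beam 3: φ=45°, α=105°
  d=(-0.2588,0.9659)  start (7,2)  tX=1.7387 tY=0.3416  stride 1/|dx|=3.8637 1/|dy|=1.0353
    cross y-line → (7,3), t=0.3416
    cross y-line → (7,4), t=1.3769
    cross x-line → (6,4), t=1.7387
    cross y-line → (6,5), t=2.4122
    cross y-line → (6,6), t=3.4475 (wall)
  → r_3 = 3.4475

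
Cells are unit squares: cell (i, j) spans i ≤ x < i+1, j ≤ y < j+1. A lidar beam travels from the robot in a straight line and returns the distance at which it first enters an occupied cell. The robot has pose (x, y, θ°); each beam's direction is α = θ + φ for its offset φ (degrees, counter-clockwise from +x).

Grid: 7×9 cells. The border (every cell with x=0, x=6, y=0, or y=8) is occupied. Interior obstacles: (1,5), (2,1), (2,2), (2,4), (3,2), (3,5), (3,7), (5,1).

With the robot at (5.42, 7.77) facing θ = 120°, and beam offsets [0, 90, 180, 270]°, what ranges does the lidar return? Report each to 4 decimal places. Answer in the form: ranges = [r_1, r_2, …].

ranges = [0.2656, 3.9491, 1.1600, 0.4600]

beam 1: φ=0°, α=120°
  direction (-0.5000, 0.8660); cell (5,7); t to first gridline: x 0.8400, y 0.2656 (then +2.0000 / +1.1547)
    (5,8) via y @ 0.2656  # hit
  → r_1 = 0.2656
beam 2: φ=90°, α=210°
  direction (-0.8660, -0.5000); cell (5,7); t to first gridline: x 0.4850, y 1.5400 (then +1.1547 / +2.0000)
    (4,7) via x @ 0.4850
    (4,6) via y @ 1.5400
    (3,6) via x @ 1.6397
    (2,6) via x @ 2.7944
    (2,5) via y @ 3.5400
    (1,5) via x @ 3.9491  # hit
  → r_2 = 3.9491
beam 3: φ=180°, α=300°
  direction (0.5000, -0.8660); cell (5,7); t to first gridline: x 1.1600, y 0.8891 (then +2.0000 / +1.1547)
    (5,6) via y @ 0.8891
    (6,6) via x @ 1.1600  # hit
  → r_3 = 1.1600
beam 4: φ=270°, α=30°
  direction (0.8660, 0.5000); cell (5,7); t to first gridline: x 0.6697, y 0.4600 (then +1.1547 / +2.0000)
    (5,8) via y @ 0.4600  # hit
  → r_4 = 0.4600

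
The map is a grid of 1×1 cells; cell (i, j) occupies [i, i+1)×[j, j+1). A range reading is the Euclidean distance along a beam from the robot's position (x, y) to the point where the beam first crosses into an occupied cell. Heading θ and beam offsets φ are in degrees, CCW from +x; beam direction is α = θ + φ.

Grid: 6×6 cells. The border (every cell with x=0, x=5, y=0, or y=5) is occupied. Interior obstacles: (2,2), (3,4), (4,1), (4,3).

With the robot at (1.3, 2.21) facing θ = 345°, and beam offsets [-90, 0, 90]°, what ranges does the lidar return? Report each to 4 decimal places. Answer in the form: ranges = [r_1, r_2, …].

beam 1: φ=-90°, α=255°
  direction (-0.2588, -0.9659); cell (1,2); t to first gridline: x 1.1591, y 0.2174 (then +3.8637 / +1.0353)
    (1,1) via y @ 0.2174
    (0,1) via x @ 1.1591  # hit
  → r_1 = 1.1591
beam 2: φ=0°, α=345°
  direction (0.9659, -0.2588); cell (1,2); t to first gridline: x 0.7247, y 0.8114 (then +1.0353 / +3.8637)
    (2,2) via x @ 0.7247  # hit
  → r_2 = 0.7247
beam 3: φ=90°, α=75°
  direction (0.2588, 0.9659); cell (1,2); t to first gridline: x 2.7046, y 0.8179 (then +3.8637 / +1.0353)
    (1,3) via y @ 0.8179
    (1,4) via y @ 1.8531
    (2,4) via x @ 2.7046
    (2,5) via y @ 2.8884  # hit
  → r_3 = 2.8884

ranges = [1.1591, 0.7247, 2.8884]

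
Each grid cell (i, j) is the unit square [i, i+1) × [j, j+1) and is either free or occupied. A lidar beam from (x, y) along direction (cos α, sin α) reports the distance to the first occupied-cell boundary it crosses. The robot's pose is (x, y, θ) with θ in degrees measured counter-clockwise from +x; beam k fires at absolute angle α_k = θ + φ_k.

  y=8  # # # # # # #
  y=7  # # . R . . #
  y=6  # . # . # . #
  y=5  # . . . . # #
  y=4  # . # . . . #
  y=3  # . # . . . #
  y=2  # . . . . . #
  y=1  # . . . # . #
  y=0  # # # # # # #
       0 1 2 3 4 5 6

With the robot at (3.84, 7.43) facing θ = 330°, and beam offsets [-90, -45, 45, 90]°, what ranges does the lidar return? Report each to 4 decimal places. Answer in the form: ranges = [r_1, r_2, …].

ranges = [2.8059, 0.6182, 2.2023, 0.6582]

beam 1: φ=-90°, α=240°
  direction (-0.5000, -0.8660); cell (3,7); t to first gridline: x 1.6800, y 0.4965 (then +2.0000 / +1.1547)
    (3,6) via y @ 0.4965
    (3,5) via y @ 1.6512
    (2,5) via x @ 1.6800
    (2,4) via y @ 2.8059  # hit
  → r_1 = 2.8059
beam 2: φ=-45°, α=285°
  direction (0.2588, -0.9659); cell (3,7); t to first gridline: x 0.6182, y 0.4452 (then +3.8637 / +1.0353)
    (3,6) via y @ 0.4452
    (4,6) via x @ 0.6182  # hit
  → r_2 = 0.6182
beam 3: φ=45°, α=15°
  direction (0.9659, 0.2588); cell (3,7); t to first gridline: x 0.1656, y 2.2023 (then +1.0353 / +3.8637)
    (4,7) via x @ 0.1656
    (5,7) via x @ 1.2009
    (5,8) via y @ 2.2023  # hit
  → r_3 = 2.2023
beam 4: φ=90°, α=60°
  direction (0.5000, 0.8660); cell (3,7); t to first gridline: x 0.3200, y 0.6582 (then +2.0000 / +1.1547)
    (4,7) via x @ 0.3200
    (4,8) via y @ 0.6582  # hit
  → r_4 = 0.6582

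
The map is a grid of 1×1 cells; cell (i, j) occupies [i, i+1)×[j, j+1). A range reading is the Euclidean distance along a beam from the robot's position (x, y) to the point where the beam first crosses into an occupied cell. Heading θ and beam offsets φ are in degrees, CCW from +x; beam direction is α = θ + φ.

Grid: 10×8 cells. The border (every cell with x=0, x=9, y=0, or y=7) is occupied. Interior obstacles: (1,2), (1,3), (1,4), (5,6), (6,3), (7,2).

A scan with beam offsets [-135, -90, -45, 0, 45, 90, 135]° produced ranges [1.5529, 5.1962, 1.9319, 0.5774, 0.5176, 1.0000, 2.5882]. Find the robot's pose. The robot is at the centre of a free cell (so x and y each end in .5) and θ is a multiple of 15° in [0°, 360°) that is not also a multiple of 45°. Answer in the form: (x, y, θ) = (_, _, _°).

(x, y, θ) = (6.5, 1.5, 240°)

Enumerate (i+0.5, j+0.5, θ) over the 42 free cells and 16 admissible headings. For each, cast all 7 beams and compare to the given ranges.
  (2.5, 5.5, 165°): beam 1 = 2.8868 ≠ 1.5529 ✗
  (8.5, 2.5, 15°): beam 1 = 1.7321 ≠ 1.5529 ✗
  (4.5, 3.5, 105°): beam 1 = 2.8868 ≠ 1.5529 ✗
  (3.5, 5.5, 15°): beam 1 = 3.0000 ≠ 1.5529 ✗
  …
  (6.5, 1.5, 240°): r_1=1.5529, r_2=5.1962, r_3=1.9319, r_4=0.5774, r_5=0.5176, r_6=1.0000, r_7=2.5882 — all match ✓
No second candidate reproduces the full scan.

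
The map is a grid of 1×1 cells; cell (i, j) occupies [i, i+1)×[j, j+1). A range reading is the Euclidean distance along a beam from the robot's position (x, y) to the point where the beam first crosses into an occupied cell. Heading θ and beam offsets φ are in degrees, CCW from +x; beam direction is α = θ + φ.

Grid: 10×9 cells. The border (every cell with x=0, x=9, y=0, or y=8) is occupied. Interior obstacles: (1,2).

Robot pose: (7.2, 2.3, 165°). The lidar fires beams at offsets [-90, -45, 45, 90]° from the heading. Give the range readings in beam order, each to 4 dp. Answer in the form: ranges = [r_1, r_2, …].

beam 1: φ=-90°, α=75°
  cosα=0.2588 sinα=0.9659 | (7,2) | tMaxX 3.0910 tMaxY 0.7247 | tΔX 3.8637 tΔY 1.0353
    t=0.7247 [y] (7,3)
    t=1.7600 [y] (7,4)
    t=2.7952 [y] (7,5)
    t=3.0910 [x] (8,5)
    t=3.8305 [y] (8,6)
    t=4.8658 [y] (8,7)
    t=5.9011 [y] (8,8) — stop
  → r_1 = 5.9011
beam 2: φ=-45°, α=120°
  cosα=-0.5000 sinα=0.8660 | (7,2) | tMaxX 0.4000 tMaxY 0.8083 | tΔX 2.0000 tΔY 1.1547
    t=0.4000 [x] (6,2)
    t=0.8083 [y] (6,3)
    t=1.9630 [y] (6,4)
    t=2.4000 [x] (5,4)
    t=3.1177 [y] (5,5)
    t=4.2724 [y] (5,6)
    t=4.4000 [x] (4,6)
    t=5.4271 [y] (4,7)
    t=6.4000 [x] (3,7)
    t=6.5818 [y] (3,8) — stop
  → r_2 = 6.5818
beam 3: φ=45°, α=210°
  cosα=-0.8660 sinα=-0.5000 | (7,2) | tMaxX 0.2309 tMaxY 0.6000 | tΔX 1.1547 tΔY 2.0000
    t=0.2309 [x] (6,2)
    t=0.6000 [y] (6,1)
    t=1.3856 [x] (5,1)
    t=2.5403 [x] (4,1)
    t=2.6000 [y] (4,0) — stop
  → r_3 = 2.6000
beam 4: φ=90°, α=255°
  cosα=-0.2588 sinα=-0.9659 | (7,2) | tMaxX 0.7727 tMaxY 0.3106 | tΔX 3.8637 tΔY 1.0353
    t=0.3106 [y] (7,1)
    t=0.7727 [x] (6,1)
    t=1.3459 [y] (6,0) — stop
  → r_4 = 1.3459

ranges = [5.9011, 6.5818, 2.6000, 1.3459]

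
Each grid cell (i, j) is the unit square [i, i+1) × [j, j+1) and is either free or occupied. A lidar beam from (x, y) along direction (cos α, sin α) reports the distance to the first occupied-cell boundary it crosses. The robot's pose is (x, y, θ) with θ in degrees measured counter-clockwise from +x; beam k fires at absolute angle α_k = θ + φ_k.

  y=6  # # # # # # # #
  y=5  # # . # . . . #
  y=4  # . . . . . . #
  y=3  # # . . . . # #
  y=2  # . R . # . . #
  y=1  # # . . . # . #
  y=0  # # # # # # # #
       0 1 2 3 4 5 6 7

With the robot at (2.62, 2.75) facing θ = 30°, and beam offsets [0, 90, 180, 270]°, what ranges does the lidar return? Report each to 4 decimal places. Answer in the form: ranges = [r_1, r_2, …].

beam 1: φ=0°, α=30°
  direction (0.8660, 0.5000); cell (2,2); t to first gridline: x 0.4388, y 0.5000 (then +1.1547 / +2.0000)
    (3,2) via x @ 0.4388
    (3,3) via y @ 0.5000
    (4,3) via x @ 1.5935
    (4,4) via y @ 2.5000
    (5,4) via x @ 2.7482
    (6,4) via x @ 3.9029
    (6,5) via y @ 4.5000
    (7,5) via x @ 5.0576  # hit
  → r_1 = 5.0576
beam 2: φ=90°, α=120°
  direction (-0.5000, 0.8660); cell (2,2); t to first gridline: x 1.2400, y 0.2887 (then +2.0000 / +1.1547)
    (2,3) via y @ 0.2887
    (1,3) via x @ 1.2400  # hit
  → r_2 = 1.2400
beam 3: φ=180°, α=210°
  direction (-0.8660, -0.5000); cell (2,2); t to first gridline: x 0.7159, y 1.5000 (then +1.1547 / +2.0000)
    (1,2) via x @ 0.7159
    (1,1) via y @ 1.5000  # hit
  → r_3 = 1.5000
beam 4: φ=270°, α=300°
  direction (0.5000, -0.8660); cell (2,2); t to first gridline: x 0.7600, y 0.8660 (then +2.0000 / +1.1547)
    (3,2) via x @ 0.7600
    (3,1) via y @ 0.8660
    (3,0) via y @ 2.0207  # hit
  → r_4 = 2.0207

ranges = [5.0576, 1.2400, 1.5000, 2.0207]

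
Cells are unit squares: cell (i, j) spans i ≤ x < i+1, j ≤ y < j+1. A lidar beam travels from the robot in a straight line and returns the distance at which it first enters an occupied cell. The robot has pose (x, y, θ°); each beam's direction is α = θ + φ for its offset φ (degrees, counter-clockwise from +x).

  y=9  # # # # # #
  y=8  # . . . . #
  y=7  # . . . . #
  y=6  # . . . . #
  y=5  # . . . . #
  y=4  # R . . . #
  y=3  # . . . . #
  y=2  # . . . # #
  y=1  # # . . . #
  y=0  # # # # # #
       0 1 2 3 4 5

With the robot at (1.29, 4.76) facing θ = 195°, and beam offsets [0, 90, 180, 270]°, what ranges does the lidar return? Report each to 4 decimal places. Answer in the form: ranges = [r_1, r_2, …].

beam 1: φ=0°, α=195°
  dir = (cos 195°, sin 195°) = (-0.9659, -0.2588); from cell (1,4)
  next x-line at t=0.3002, next y-line at t=2.9364; Δt_x=1.0353, Δt_y=3.8637
    x: enter (0,4) at t=0.3002 ← occupied
  → r_1 = 0.3002
beam 2: φ=90°, α=285°
  dir = (cos 285°, sin 285°) = (0.2588, -0.9659); from cell (1,4)
  next x-line at t=2.7432, next y-line at t=0.7868; Δt_x=3.8637, Δt_y=1.0353
    y: enter (1,3) at t=0.7868
    y: enter (1,2) at t=1.8221
    x: enter (2,2) at t=2.7432
    y: enter (2,1) at t=2.8574
    y: enter (2,0) at t=3.8926 ← occupied
  → r_2 = 3.8926
beam 3: φ=180°, α=15°
  dir = (cos 15°, sin 15°) = (0.9659, 0.2588); from cell (1,4)
  next x-line at t=0.7350, next y-line at t=0.9273; Δt_x=1.0353, Δt_y=3.8637
    x: enter (2,4) at t=0.7350
    y: enter (2,5) at t=0.9273
    x: enter (3,5) at t=1.7703
    x: enter (4,5) at t=2.8056
    x: enter (5,5) at t=3.8409 ← occupied
  → r_3 = 3.8409
beam 4: φ=270°, α=105°
  dir = (cos 105°, sin 105°) = (-0.2588, 0.9659); from cell (1,4)
  next x-line at t=1.1205, next y-line at t=0.2485; Δt_x=3.8637, Δt_y=1.0353
    y: enter (1,5) at t=0.2485
    x: enter (0,5) at t=1.1205 ← occupied
  → r_4 = 1.1205

ranges = [0.3002, 3.8926, 3.8409, 1.1205]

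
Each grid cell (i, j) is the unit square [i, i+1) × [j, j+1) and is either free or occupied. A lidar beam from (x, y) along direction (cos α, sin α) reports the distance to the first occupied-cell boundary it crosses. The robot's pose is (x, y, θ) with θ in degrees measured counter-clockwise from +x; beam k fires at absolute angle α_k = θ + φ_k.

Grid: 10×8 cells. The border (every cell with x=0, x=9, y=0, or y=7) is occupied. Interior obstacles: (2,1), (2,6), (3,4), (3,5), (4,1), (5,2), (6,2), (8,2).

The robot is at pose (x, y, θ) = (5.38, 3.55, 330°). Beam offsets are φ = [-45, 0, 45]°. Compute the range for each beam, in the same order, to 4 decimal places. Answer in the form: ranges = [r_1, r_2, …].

ranges = [0.5694, 1.1000, 3.7477]

beam 1: φ=-45°, α=285°
  dir = (cos 285°, sin 285°) = (0.2588, -0.9659); from cell (5,3)
  next x-line at t=2.3955, next y-line at t=0.5694; Δt_x=3.8637, Δt_y=1.0353
    y: enter (5,2) at t=0.5694 ← occupied
  → r_1 = 0.5694
beam 2: φ=0°, α=330°
  dir = (cos 330°, sin 330°) = (0.8660, -0.5000); from cell (5,3)
  next x-line at t=0.7159, next y-line at t=1.1000; Δt_x=1.1547, Δt_y=2.0000
    x: enter (6,3) at t=0.7159
    y: enter (6,2) at t=1.1000 ← occupied
  → r_2 = 1.1000
beam 3: φ=45°, α=15°
  dir = (cos 15°, sin 15°) = (0.9659, 0.2588); from cell (5,3)
  next x-line at t=0.6419, next y-line at t=1.7387; Δt_x=1.0353, Δt_y=3.8637
    x: enter (6,3) at t=0.6419
    x: enter (7,3) at t=1.6771
    y: enter (7,4) at t=1.7387
    x: enter (8,4) at t=2.7124
    x: enter (9,4) at t=3.7477 ← occupied
  → r_3 = 3.7477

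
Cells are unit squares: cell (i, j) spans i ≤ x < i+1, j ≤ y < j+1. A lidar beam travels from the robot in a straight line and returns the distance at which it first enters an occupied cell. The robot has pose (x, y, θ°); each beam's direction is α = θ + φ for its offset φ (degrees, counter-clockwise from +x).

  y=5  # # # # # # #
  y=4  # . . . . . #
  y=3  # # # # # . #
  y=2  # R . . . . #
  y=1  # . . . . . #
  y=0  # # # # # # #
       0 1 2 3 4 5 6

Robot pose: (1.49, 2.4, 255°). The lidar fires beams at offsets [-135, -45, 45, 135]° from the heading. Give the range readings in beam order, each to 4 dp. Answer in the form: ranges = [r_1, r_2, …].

beam 1: φ=-135°, α=120°
  dir = (cos 120°, sin 120°) = (-0.5000, 0.8660); from cell (1,2)
  next x-line at t=0.9800, next y-line at t=0.6928; Δt_x=2.0000, Δt_y=1.1547
    y: enter (1,3) at t=0.6928 ← occupied
  → r_1 = 0.6928
beam 2: φ=-45°, α=210°
  dir = (cos 210°, sin 210°) = (-0.8660, -0.5000); from cell (1,2)
  next x-line at t=0.5658, next y-line at t=0.8000; Δt_x=1.1547, Δt_y=2.0000
    x: enter (0,2) at t=0.5658 ← occupied
  → r_2 = 0.5658
beam 3: φ=45°, α=300°
  dir = (cos 300°, sin 300°) = (0.5000, -0.8660); from cell (1,2)
  next x-line at t=1.0200, next y-line at t=0.4619; Δt_x=2.0000, Δt_y=1.1547
    y: enter (1,1) at t=0.4619
    x: enter (2,1) at t=1.0200
    y: enter (2,0) at t=1.6166 ← occupied
  → r_3 = 1.6166
beam 4: φ=135°, α=30°
  dir = (cos 30°, sin 30°) = (0.8660, 0.5000); from cell (1,2)
  next x-line at t=0.5889, next y-line at t=1.2000; Δt_x=1.1547, Δt_y=2.0000
    x: enter (2,2) at t=0.5889
    y: enter (2,3) at t=1.2000 ← occupied
  → r_4 = 1.2000

ranges = [0.6928, 0.5658, 1.6166, 1.2000]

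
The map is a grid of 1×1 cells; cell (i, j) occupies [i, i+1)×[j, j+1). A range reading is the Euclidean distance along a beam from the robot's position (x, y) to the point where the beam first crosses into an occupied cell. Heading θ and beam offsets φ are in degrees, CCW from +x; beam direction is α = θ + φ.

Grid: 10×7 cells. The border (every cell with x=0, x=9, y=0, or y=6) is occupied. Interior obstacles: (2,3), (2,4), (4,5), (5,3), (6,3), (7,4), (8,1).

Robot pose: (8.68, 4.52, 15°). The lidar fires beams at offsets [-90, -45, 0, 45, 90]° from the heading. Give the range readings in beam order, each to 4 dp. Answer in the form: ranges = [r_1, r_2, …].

ranges = [1.2364, 0.3695, 0.3313, 0.6400, 1.5322]

beam 1: φ=-90°, α=285°
  d=(0.2588,-0.9659)  start (8,4)  tX=1.2364 tY=0.5383  stride 1/|dx|=3.8637 1/|dy|=1.0353
    cross y-line → (8,3), t=0.5383
    cross x-line → (9,3), t=1.2364 (wall)
  → r_1 = 1.2364
beam 2: φ=-45°, α=330°
  d=(0.8660,-0.5000)  start (8,4)  tX=0.3695 tY=1.0400  stride 1/|dx|=1.1547 1/|dy|=2.0000
    cross x-line → (9,4), t=0.3695 (wall)
  → r_2 = 0.3695
beam 3: φ=0°, α=15°
  d=(0.9659,0.2588)  start (8,4)  tX=0.3313 tY=1.8546  stride 1/|dx|=1.0353 1/|dy|=3.8637
    cross x-line → (9,4), t=0.3313 (wall)
  → r_3 = 0.3313
beam 4: φ=45°, α=60°
  d=(0.5000,0.8660)  start (8,4)  tX=0.6400 tY=0.5543  stride 1/|dx|=2.0000 1/|dy|=1.1547
    cross y-line → (8,5), t=0.5543
    cross x-line → (9,5), t=0.6400 (wall)
  → r_4 = 0.6400
beam 5: φ=90°, α=105°
  d=(-0.2588,0.9659)  start (8,4)  tX=2.6273 tY=0.4969  stride 1/|dx|=3.8637 1/|dy|=1.0353
    cross y-line → (8,5), t=0.4969
    cross y-line → (8,6), t=1.5322 (wall)
  → r_5 = 1.5322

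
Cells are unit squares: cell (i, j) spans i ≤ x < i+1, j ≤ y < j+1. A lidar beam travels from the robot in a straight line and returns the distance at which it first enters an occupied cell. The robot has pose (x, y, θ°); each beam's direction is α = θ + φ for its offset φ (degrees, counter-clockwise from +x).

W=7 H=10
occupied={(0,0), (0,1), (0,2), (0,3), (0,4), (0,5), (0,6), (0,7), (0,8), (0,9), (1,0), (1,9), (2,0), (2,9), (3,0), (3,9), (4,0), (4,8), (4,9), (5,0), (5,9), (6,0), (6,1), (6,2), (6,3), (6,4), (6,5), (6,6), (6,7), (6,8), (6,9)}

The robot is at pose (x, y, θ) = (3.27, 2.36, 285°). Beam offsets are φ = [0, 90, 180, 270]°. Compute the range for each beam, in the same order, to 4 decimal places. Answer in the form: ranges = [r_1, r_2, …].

beam 1: φ=0°, α=285°
  dir = (cos 285°, sin 285°) = (0.2588, -0.9659); from cell (3,2)
  next x-line at t=2.8205, next y-line at t=0.3727; Δt_x=3.8637, Δt_y=1.0353
    y: enter (3,1) at t=0.3727
    y: enter (3,0) at t=1.4080 ← occupied
  → r_1 = 1.4080
beam 2: φ=90°, α=15°
  dir = (cos 15°, sin 15°) = (0.9659, 0.2588); from cell (3,2)
  next x-line at t=0.7558, next y-line at t=2.4728; Δt_x=1.0353, Δt_y=3.8637
    x: enter (4,2) at t=0.7558
    x: enter (5,2) at t=1.7910
    y: enter (5,3) at t=2.4728
    x: enter (6,3) at t=2.8263 ← occupied
  → r_2 = 2.8263
beam 3: φ=180°, α=105°
  dir = (cos 105°, sin 105°) = (-0.2588, 0.9659); from cell (3,2)
  next x-line at t=1.0432, next y-line at t=0.6626; Δt_x=3.8637, Δt_y=1.0353
    y: enter (3,3) at t=0.6626
    x: enter (2,3) at t=1.0432
    y: enter (2,4) at t=1.6979
    y: enter (2,5) at t=2.7331
    y: enter (2,6) at t=3.7684
    y: enter (2,7) at t=4.8037
    x: enter (1,7) at t=4.9069
    y: enter (1,8) at t=5.8390
    y: enter (1,9) at t=6.8742 ← occupied
  → r_3 = 6.8742
beam 4: φ=270°, α=195°
  dir = (cos 195°, sin 195°) = (-0.9659, -0.2588); from cell (3,2)
  next x-line at t=0.2795, next y-line at t=1.3909; Δt_x=1.0353, Δt_y=3.8637
    x: enter (2,2) at t=0.2795
    x: enter (1,2) at t=1.3148
    y: enter (1,1) at t=1.3909
    x: enter (0,1) at t=2.3501 ← occupied
  → r_4 = 2.3501

ranges = [1.4080, 2.8263, 6.8742, 2.3501]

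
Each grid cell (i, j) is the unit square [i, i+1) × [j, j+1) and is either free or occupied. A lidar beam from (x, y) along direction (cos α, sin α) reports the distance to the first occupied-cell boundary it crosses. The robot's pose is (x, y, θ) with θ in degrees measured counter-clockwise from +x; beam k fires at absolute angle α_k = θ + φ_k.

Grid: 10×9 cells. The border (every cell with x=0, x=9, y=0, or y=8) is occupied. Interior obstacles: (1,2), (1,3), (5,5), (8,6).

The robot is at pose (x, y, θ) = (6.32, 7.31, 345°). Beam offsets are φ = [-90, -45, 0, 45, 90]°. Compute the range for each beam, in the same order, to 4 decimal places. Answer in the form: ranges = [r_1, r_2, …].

beam 1: φ=-90°, α=255°
  dir = (cos 255°, sin 255°) = (-0.2588, -0.9659); from cell (6,7)
  next x-line at t=1.2364, next y-line at t=0.3209; Δt_x=3.8637, Δt_y=1.0353
    y: enter (6,6) at t=0.3209
    x: enter (5,6) at t=1.2364
    y: enter (5,5) at t=1.3562 ← occupied
  → r_1 = 1.3562
beam 2: φ=-45°, α=300°
  dir = (cos 300°, sin 300°) = (0.5000, -0.8660); from cell (6,7)
  next x-line at t=1.3600, next y-line at t=0.3580; Δt_x=2.0000, Δt_y=1.1547
    y: enter (6,6) at t=0.3580
    x: enter (7,6) at t=1.3600
    y: enter (7,5) at t=1.5127
    y: enter (7,4) at t=2.6674
    x: enter (8,4) at t=3.3600
    y: enter (8,3) at t=3.8221
    y: enter (8,2) at t=4.9768
    x: enter (9,2) at t=5.3600 ← occupied
  → r_2 = 5.3600
beam 3: φ=0°, α=345°
  dir = (cos 345°, sin 345°) = (0.9659, -0.2588); from cell (6,7)
  next x-line at t=0.7040, next y-line at t=1.1977; Δt_x=1.0353, Δt_y=3.8637
    x: enter (7,7) at t=0.7040
    y: enter (7,6) at t=1.1977
    x: enter (8,6) at t=1.7393 ← occupied
  → r_3 = 1.7393
beam 4: φ=45°, α=30°
  dir = (cos 30°, sin 30°) = (0.8660, 0.5000); from cell (6,7)
  next x-line at t=0.7852, next y-line at t=1.3800; Δt_x=1.1547, Δt_y=2.0000
    x: enter (7,7) at t=0.7852
    y: enter (7,8) at t=1.3800 ← occupied
  → r_4 = 1.3800
beam 5: φ=90°, α=75°
  dir = (cos 75°, sin 75°) = (0.2588, 0.9659); from cell (6,7)
  next x-line at t=2.6273, next y-line at t=0.7143; Δt_x=3.8637, Δt_y=1.0353
    y: enter (6,8) at t=0.7143 ← occupied
  → r_5 = 0.7143

ranges = [1.3562, 5.3600, 1.7393, 1.3800, 0.7143]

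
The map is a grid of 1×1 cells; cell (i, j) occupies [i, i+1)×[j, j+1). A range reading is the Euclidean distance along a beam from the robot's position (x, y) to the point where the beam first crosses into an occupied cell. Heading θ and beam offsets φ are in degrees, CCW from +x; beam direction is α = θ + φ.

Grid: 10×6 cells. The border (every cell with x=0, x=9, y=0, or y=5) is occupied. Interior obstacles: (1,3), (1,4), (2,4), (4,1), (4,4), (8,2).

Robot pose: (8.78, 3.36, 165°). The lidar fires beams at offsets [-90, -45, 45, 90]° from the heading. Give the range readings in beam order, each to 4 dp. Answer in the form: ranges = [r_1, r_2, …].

ranges = [0.8500, 1.8937, 0.7200, 0.3727]

beam 1: φ=-90°, α=75°
  direction (0.2588, 0.9659); cell (8,3); t to first gridline: x 0.8500, y 0.6626 (then +3.8637 / +1.0353)
    (8,4) via y @ 0.6626
    (9,4) via x @ 0.8500  # hit
  → r_1 = 0.8500
beam 2: φ=-45°, α=120°
  direction (-0.5000, 0.8660); cell (8,3); t to first gridline: x 1.5600, y 0.7390 (then +2.0000 / +1.1547)
    (8,4) via y @ 0.7390
    (7,4) via x @ 1.5600
    (7,5) via y @ 1.8937  # hit
  → r_2 = 1.8937
beam 3: φ=45°, α=210°
  direction (-0.8660, -0.5000); cell (8,3); t to first gridline: x 0.9007, y 0.7200 (then +1.1547 / +2.0000)
    (8,2) via y @ 0.7200  # hit
  → r_3 = 0.7200
beam 4: φ=90°, α=255°
  direction (-0.2588, -0.9659); cell (8,3); t to first gridline: x 3.0137, y 0.3727 (then +3.8637 / +1.0353)
    (8,2) via y @ 0.3727  # hit
  → r_4 = 0.3727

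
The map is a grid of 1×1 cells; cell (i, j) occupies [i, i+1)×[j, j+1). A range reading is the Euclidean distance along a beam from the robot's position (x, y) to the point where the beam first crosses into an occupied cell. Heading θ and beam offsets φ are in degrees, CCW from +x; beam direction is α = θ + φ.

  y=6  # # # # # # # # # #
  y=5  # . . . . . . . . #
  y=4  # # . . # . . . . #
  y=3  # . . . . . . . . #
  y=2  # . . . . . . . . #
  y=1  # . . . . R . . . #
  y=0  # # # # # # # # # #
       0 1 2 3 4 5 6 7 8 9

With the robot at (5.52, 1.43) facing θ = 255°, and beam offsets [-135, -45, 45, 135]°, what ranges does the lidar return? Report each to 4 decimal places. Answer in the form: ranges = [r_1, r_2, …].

ranges = [2.9676, 0.8600, 0.4965, 4.0184]

beam 1: φ=-135°, α=120°
  dir = (cos 120°, sin 120°) = (-0.5000, 0.8660); from cell (5,1)
  next x-line at t=1.0400, next y-line at t=0.6582; Δt_x=2.0000, Δt_y=1.1547
    y: enter (5,2) at t=0.6582
    x: enter (4,2) at t=1.0400
    y: enter (4,3) at t=1.8129
    y: enter (4,4) at t=2.9676 ← occupied
  → r_1 = 2.9676
beam 2: φ=-45°, α=210°
  dir = (cos 210°, sin 210°) = (-0.8660, -0.5000); from cell (5,1)
  next x-line at t=0.6004, next y-line at t=0.8600; Δt_x=1.1547, Δt_y=2.0000
    x: enter (4,1) at t=0.6004
    y: enter (4,0) at t=0.8600 ← occupied
  → r_2 = 0.8600
beam 3: φ=45°, α=300°
  dir = (cos 300°, sin 300°) = (0.5000, -0.8660); from cell (5,1)
  next x-line at t=0.9600, next y-line at t=0.4965; Δt_x=2.0000, Δt_y=1.1547
    y: enter (5,0) at t=0.4965 ← occupied
  → r_3 = 0.4965
beam 4: φ=135°, α=30°
  dir = (cos 30°, sin 30°) = (0.8660, 0.5000); from cell (5,1)
  next x-line at t=0.5543, next y-line at t=1.1400; Δt_x=1.1547, Δt_y=2.0000
    x: enter (6,1) at t=0.5543
    y: enter (6,2) at t=1.1400
    x: enter (7,2) at t=1.7090
    x: enter (8,2) at t=2.8637
    y: enter (8,3) at t=3.1400
    x: enter (9,3) at t=4.0184 ← occupied
  → r_4 = 4.0184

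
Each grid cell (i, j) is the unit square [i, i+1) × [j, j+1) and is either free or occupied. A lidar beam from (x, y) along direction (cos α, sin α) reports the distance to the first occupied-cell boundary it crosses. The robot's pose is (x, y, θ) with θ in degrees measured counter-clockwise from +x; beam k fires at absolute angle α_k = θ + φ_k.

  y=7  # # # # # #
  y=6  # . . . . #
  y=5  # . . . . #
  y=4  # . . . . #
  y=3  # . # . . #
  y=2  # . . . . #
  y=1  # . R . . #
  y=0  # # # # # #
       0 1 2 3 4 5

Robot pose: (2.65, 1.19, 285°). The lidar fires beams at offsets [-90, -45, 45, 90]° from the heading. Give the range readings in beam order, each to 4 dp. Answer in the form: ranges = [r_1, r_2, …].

ranges = [0.7341, 0.2194, 0.3800, 2.4329]

beam 1: φ=-90°, α=195°
  direction (-0.9659, -0.2588); cell (2,1); t to first gridline: x 0.6729, y 0.7341 (then +1.0353 / +3.8637)
    (1,1) via x @ 0.6729
    (1,0) via y @ 0.7341  # hit
  → r_1 = 0.7341
beam 2: φ=-45°, α=240°
  direction (-0.5000, -0.8660); cell (2,1); t to first gridline: x 1.3000, y 0.2194 (then +2.0000 / +1.1547)
    (2,0) via y @ 0.2194  # hit
  → r_2 = 0.2194
beam 3: φ=45°, α=330°
  direction (0.8660, -0.5000); cell (2,1); t to first gridline: x 0.4041, y 0.3800 (then +1.1547 / +2.0000)
    (2,0) via y @ 0.3800  # hit
  → r_3 = 0.3800
beam 4: φ=90°, α=15°
  direction (0.9659, 0.2588); cell (2,1); t to first gridline: x 0.3623, y 3.1296 (then +1.0353 / +3.8637)
    (3,1) via x @ 0.3623
    (4,1) via x @ 1.3976
    (5,1) via x @ 2.4329  # hit
  → r_4 = 2.4329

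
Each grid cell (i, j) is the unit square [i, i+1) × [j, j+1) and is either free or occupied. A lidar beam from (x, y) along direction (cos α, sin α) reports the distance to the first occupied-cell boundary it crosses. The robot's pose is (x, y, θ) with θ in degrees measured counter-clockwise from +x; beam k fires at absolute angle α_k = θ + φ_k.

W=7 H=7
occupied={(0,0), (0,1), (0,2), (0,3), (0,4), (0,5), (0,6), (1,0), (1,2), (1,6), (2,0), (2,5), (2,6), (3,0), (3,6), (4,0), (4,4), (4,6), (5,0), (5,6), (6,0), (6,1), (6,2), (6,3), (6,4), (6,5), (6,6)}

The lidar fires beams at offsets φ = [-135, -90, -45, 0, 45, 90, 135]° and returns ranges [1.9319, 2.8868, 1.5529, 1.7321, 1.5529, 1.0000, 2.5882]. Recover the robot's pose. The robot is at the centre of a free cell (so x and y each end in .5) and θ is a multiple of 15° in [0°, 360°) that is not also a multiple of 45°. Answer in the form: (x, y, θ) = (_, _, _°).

The pose lattice has 22·16 = 352 candidates. Test each by forward raycasting.
  (5.5, 1.5, 15°): beam 1 = 0.5774 ≠ 1.9319 ✗
  (1.5, 3.5, 150°): beam 1 = 2.5882 ≠ 1.9319 ✗
  (4.5, 3.5, 150°): beam 1 = 1.5529 ≠ 1.9319 ✗
  (5.5, 5.5, 165°): beam 1 = 0.5774 ≠ 1.9319 ✗
  …
  (2.5, 3.5, 150°): r_1=1.9319, r_2=2.8868, r_3=1.5529, r_4=1.7321, r_5=1.5529, r_6=1.0000, r_7=2.5882 — all match ✓
Only this pose fits every beam.

(x, y, θ) = (2.5, 3.5, 150°)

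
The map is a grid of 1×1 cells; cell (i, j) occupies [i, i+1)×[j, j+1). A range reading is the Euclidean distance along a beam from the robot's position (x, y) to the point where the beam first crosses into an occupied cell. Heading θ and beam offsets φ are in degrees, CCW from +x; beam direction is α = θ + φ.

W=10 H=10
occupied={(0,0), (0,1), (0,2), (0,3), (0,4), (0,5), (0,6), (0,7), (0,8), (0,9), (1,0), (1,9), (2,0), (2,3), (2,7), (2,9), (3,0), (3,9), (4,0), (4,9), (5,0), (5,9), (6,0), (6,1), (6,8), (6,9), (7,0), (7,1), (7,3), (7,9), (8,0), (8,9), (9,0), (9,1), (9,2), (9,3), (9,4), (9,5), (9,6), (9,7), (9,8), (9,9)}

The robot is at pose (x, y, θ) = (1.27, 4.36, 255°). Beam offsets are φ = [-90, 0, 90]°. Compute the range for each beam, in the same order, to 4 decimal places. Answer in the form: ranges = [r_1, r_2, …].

beam 1: φ=-90°, α=165°
  dir = (cos 165°, sin 165°) = (-0.9659, 0.2588); from cell (1,4)
  next x-line at t=0.2795, next y-line at t=2.4728; Δt_x=1.0353, Δt_y=3.8637
    x: enter (0,4) at t=0.2795 ← occupied
  → r_1 = 0.2795
beam 2: φ=0°, α=255°
  dir = (cos 255°, sin 255°) = (-0.2588, -0.9659); from cell (1,4)
  next x-line at t=1.0432, next y-line at t=0.3727; Δt_x=3.8637, Δt_y=1.0353
    y: enter (1,3) at t=0.3727
    x: enter (0,3) at t=1.0432 ← occupied
  → r_2 = 1.0432
beam 3: φ=90°, α=345°
  dir = (cos 345°, sin 345°) = (0.9659, -0.2588); from cell (1,4)
  next x-line at t=0.7558, next y-line at t=1.3909; Δt_x=1.0353, Δt_y=3.8637
    x: enter (2,4) at t=0.7558
    y: enter (2,3) at t=1.3909 ← occupied
  → r_3 = 1.3909

ranges = [0.2795, 1.0432, 1.3909]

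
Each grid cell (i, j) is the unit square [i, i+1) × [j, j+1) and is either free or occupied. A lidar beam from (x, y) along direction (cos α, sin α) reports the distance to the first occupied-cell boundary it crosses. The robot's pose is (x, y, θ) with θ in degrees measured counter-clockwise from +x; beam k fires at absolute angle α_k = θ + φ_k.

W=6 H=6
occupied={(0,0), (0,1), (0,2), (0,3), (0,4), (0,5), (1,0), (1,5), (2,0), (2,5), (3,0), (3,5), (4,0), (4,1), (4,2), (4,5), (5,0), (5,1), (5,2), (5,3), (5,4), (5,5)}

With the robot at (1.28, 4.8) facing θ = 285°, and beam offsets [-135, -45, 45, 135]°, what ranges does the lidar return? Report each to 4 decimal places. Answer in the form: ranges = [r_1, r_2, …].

beam 1: φ=-135°, α=150°
  dir = (cos 150°, sin 150°) = (-0.8660, 0.5000); from cell (1,4)
  next x-line at t=0.3233, next y-line at t=0.4000; Δt_x=1.1547, Δt_y=2.0000
    x: enter (0,4) at t=0.3233 ← occupied
  → r_1 = 0.3233
beam 2: φ=-45°, α=240°
  dir = (cos 240°, sin 240°) = (-0.5000, -0.8660); from cell (1,4)
  next x-line at t=0.5600, next y-line at t=0.9238; Δt_x=2.0000, Δt_y=1.1547
    x: enter (0,4) at t=0.5600 ← occupied
  → r_2 = 0.5600
beam 3: φ=45°, α=330°
  dir = (cos 330°, sin 330°) = (0.8660, -0.5000); from cell (1,4)
  next x-line at t=0.8314, next y-line at t=1.6000; Δt_x=1.1547, Δt_y=2.0000
    x: enter (2,4) at t=0.8314
    y: enter (2,3) at t=1.6000
    x: enter (3,3) at t=1.9861
    x: enter (4,3) at t=3.1408
    y: enter (4,2) at t=3.6000 ← occupied
  → r_3 = 3.6000
beam 4: φ=135°, α=60°
  dir = (cos 60°, sin 60°) = (0.5000, 0.8660); from cell (1,4)
  next x-line at t=1.4400, next y-line at t=0.2309; Δt_x=2.0000, Δt_y=1.1547
    y: enter (1,5) at t=0.2309 ← occupied
  → r_4 = 0.2309

ranges = [0.3233, 0.5600, 3.6000, 0.2309]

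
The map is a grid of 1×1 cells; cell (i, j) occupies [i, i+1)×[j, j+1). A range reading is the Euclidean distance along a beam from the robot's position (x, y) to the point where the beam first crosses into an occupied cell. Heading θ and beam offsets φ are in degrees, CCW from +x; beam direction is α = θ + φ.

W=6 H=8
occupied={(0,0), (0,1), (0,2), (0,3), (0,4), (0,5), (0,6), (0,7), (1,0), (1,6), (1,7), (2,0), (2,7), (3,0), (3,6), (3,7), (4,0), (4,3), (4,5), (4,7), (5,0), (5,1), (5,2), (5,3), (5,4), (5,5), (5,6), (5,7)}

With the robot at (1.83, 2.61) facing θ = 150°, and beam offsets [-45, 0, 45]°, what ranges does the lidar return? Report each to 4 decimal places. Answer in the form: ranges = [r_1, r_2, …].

beam 1: φ=-45°, α=105°
  direction (-0.2588, 0.9659); cell (1,2); t to first gridline: x 3.2069, y 0.4038 (then +3.8637 / +1.0353)
    (1,3) via y @ 0.4038
    (1,4) via y @ 1.4390
    (1,5) via y @ 2.4743
    (0,5) via x @ 3.2069  # hit
  → r_1 = 3.2069
beam 2: φ=0°, α=150°
  direction (-0.8660, 0.5000); cell (1,2); t to first gridline: x 0.9584, y 0.7800 (then +1.1547 / +2.0000)
    (1,3) via y @ 0.7800
    (0,3) via x @ 0.9584  # hit
  → r_2 = 0.9584
beam 3: φ=45°, α=195°
  direction (-0.9659, -0.2588); cell (1,2); t to first gridline: x 0.8593, y 2.3569 (then +1.0353 / +3.8637)
    (0,2) via x @ 0.8593  # hit
  → r_3 = 0.8593

ranges = [3.2069, 0.9584, 0.8593]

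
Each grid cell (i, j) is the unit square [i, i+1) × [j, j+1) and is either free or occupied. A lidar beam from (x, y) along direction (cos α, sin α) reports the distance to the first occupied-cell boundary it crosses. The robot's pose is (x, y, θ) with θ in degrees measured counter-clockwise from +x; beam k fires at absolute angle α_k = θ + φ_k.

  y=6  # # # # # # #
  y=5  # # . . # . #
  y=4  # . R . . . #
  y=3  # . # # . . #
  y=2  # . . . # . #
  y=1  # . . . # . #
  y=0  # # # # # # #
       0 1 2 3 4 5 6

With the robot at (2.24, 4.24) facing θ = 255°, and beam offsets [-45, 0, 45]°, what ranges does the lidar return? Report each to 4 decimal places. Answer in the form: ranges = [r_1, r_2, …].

ranges = [1.4318, 0.2485, 0.2771]

beam 1: φ=-45°, α=210°
  d=(-0.8660,-0.5000)  start (2,4)  tX=0.2771 tY=0.4800  stride 1/|dx|=1.1547 1/|dy|=2.0000
    cross x-line → (1,4), t=0.2771
    cross y-line → (1,3), t=0.4800
    cross x-line → (0,3), t=1.4318 (wall)
  → r_1 = 1.4318
beam 2: φ=0°, α=255°
  d=(-0.2588,-0.9659)  start (2,4)  tX=0.9273 tY=0.2485  stride 1/|dx|=3.8637 1/|dy|=1.0353
    cross y-line → (2,3), t=0.2485 (wall)
  → r_2 = 0.2485
beam 3: φ=45°, α=300°
  d=(0.5000,-0.8660)  start (2,4)  tX=1.5200 tY=0.2771  stride 1/|dx|=2.0000 1/|dy|=1.1547
    cross y-line → (2,3), t=0.2771 (wall)
  → r_3 = 0.2771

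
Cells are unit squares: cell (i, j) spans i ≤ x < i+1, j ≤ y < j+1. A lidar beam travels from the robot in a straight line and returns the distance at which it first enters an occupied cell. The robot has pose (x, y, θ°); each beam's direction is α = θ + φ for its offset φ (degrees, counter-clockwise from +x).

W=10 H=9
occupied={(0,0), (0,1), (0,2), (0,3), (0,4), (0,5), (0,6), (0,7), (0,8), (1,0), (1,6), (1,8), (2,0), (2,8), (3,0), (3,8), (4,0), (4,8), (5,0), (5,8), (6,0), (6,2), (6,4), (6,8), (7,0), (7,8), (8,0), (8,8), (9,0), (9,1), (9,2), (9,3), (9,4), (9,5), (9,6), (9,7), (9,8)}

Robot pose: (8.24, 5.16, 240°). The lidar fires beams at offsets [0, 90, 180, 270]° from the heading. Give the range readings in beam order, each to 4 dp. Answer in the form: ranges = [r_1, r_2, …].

ranges = [2.4942, 0.8776, 1.5200, 5.6800]

beam 1: φ=0°, α=240°
  d=(-0.5000,-0.8660)  start (8,5)  tX=0.4800 tY=0.1848  stride 1/|dx|=2.0000 1/|dy|=1.1547
    cross y-line → (8,4), t=0.1848
    cross x-line → (7,4), t=0.4800
    cross y-line → (7,3), t=1.3395
    cross x-line → (6,3), t=2.4800
    cross y-line → (6,2), t=2.4942 (wall)
  → r_1 = 2.4942
beam 2: φ=90°, α=330°
  d=(0.8660,-0.5000)  start (8,5)  tX=0.8776 tY=0.3200  stride 1/|dx|=1.1547 1/|dy|=2.0000
    cross y-line → (8,4), t=0.3200
    cross x-line → (9,4), t=0.8776 (wall)
  → r_2 = 0.8776
beam 3: φ=180°, α=60°
  d=(0.5000,0.8660)  start (8,5)  tX=1.5200 tY=0.9699  stride 1/|dx|=2.0000 1/|dy|=1.1547
    cross y-line → (8,6), t=0.9699
    cross x-line → (9,6), t=1.5200 (wall)
  → r_3 = 1.5200
beam 4: φ=270°, α=150°
  d=(-0.8660,0.5000)  start (8,5)  tX=0.2771 tY=1.6800  stride 1/|dx|=1.1547 1/|dy|=2.0000
    cross x-line → (7,5), t=0.2771
    cross x-line → (6,5), t=1.4318
    cross y-line → (6,6), t=1.6800
    cross x-line → (5,6), t=2.5865
    cross y-line → (5,7), t=3.6800
    cross x-line → (4,7), t=3.7412
    cross x-line → (3,7), t=4.8959
    cross y-line → (3,8), t=5.6800 (wall)
  → r_4 = 5.6800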